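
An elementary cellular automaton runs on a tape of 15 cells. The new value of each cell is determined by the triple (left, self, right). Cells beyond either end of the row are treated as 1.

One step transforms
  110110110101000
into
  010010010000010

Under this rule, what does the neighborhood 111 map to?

0

At position 0 the neighborhood is 111; the next row has 0 there.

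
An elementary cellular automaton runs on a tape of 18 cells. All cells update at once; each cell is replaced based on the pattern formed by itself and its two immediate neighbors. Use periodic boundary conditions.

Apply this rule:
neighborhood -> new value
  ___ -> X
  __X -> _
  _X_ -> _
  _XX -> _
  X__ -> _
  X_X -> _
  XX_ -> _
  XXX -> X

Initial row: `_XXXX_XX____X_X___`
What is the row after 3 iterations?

__XX_____XX_____XX
_____XXX____XXX___
XXXX__X__XX__X__XX

XXXX__X__XX__X__XX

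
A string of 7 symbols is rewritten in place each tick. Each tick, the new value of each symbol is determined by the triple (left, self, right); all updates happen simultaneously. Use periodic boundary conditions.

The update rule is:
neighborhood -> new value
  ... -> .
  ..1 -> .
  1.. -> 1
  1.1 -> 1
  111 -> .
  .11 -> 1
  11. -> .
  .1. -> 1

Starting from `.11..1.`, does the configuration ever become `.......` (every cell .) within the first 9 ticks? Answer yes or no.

no

.1.1.11
111111.
1.....1
.1....1
111...1
...1..1
1..11.1
.1.1.11  (repeats tick 1; period 7)
tick 9: 111111.
tick 9 is 111111., still not uniform .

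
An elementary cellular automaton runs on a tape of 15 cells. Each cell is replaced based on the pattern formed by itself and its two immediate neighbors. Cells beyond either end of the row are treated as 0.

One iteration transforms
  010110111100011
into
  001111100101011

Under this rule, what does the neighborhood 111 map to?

0

At position 7 the neighborhood is 111; the next row has 0 there.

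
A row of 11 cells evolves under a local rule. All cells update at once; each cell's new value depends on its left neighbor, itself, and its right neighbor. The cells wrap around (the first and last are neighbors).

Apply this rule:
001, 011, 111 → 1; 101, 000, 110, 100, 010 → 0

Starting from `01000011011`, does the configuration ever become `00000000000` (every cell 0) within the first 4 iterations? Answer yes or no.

no

00000110010
00001100100
00011001000
00110010000
iteration 4 is 00110010000, still not uniform 0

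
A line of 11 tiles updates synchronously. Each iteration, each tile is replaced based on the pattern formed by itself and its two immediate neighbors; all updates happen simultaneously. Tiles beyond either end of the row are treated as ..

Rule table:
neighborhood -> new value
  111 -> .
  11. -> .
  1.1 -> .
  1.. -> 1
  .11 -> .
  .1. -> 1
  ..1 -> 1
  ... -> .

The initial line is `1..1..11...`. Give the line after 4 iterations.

....111..11

111111..1..
......1111.
.....1....1
....111..11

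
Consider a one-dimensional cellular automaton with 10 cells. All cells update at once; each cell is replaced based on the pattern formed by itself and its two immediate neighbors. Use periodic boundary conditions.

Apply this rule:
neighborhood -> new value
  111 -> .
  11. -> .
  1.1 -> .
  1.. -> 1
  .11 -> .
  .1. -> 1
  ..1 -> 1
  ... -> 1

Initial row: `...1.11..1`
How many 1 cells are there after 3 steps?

step 1: 1111...111
step 2: ....111...
step 3: 1111...111
count of 1: 7

7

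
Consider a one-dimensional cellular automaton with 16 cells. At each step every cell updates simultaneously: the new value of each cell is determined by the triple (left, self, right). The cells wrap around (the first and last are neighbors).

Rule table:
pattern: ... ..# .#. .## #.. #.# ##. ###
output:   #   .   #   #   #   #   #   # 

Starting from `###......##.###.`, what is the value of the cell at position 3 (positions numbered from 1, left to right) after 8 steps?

#

########.#######
################
################  (fixed point — unchanged through step 8)
position 3 holds #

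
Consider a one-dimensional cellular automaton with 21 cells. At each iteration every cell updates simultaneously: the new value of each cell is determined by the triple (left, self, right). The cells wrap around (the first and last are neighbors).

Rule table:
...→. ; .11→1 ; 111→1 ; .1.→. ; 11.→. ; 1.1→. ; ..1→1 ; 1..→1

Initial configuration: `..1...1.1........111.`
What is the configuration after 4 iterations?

....1.1...1.1111...1.

.1.1.1...1......111.1
......1.1.1....111...
.....1.....1..111.1..
....1.1...1.1111...1.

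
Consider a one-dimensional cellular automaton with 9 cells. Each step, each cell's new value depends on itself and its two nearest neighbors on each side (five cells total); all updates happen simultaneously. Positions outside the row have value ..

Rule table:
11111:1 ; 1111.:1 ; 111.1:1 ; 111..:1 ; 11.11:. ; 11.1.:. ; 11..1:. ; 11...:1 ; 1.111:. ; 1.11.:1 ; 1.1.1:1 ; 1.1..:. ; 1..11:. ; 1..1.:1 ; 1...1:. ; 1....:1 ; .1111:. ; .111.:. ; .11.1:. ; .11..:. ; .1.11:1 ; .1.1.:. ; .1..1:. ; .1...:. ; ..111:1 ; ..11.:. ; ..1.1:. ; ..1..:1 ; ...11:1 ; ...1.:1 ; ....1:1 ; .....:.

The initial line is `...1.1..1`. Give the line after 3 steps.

1..1.1111

.11....11
1..1111..
1..1.1111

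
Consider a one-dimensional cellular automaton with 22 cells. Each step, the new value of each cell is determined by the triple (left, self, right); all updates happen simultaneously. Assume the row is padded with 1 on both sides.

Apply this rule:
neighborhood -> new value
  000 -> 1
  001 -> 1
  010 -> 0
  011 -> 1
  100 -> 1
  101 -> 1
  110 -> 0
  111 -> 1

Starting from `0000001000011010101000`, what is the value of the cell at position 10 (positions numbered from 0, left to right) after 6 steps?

1

1111110111110101010111
1111101111101010101111
1111011111010101011111
1110111110101010111111
1101111101010101111111
1011111010101011111111
position 10 holds 1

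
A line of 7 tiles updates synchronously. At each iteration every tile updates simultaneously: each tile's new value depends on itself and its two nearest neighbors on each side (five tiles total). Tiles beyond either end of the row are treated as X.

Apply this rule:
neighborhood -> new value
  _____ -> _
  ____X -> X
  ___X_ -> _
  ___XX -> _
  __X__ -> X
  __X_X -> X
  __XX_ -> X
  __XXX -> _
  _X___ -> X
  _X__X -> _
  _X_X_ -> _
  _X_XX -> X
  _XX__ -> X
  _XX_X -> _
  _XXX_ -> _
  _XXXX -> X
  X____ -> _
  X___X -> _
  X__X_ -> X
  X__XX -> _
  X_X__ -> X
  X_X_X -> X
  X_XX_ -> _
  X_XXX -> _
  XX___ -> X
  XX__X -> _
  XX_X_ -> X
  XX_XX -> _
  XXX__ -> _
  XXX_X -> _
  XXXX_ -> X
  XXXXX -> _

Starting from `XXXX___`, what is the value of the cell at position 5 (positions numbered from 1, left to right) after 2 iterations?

__X_X__
_XX_X__
position 5 holds X

X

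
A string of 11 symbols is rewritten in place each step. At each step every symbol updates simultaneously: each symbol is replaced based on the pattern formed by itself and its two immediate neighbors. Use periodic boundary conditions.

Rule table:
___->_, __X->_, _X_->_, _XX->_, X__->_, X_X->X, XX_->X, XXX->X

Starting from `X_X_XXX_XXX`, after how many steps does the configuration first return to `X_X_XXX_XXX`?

XX_X_XXX_XX
XXX_X_XXX_X
XXXX_X_XXX_
_XXXX_X_XXX
X_XXXX_X_XX
XX_XXXX_X_X
XXX_XXXX_X_
_XXX_XXXX_X
X_XXX_XXXX_
_X_XXX_XXXX
X_X_XXX_XXX

11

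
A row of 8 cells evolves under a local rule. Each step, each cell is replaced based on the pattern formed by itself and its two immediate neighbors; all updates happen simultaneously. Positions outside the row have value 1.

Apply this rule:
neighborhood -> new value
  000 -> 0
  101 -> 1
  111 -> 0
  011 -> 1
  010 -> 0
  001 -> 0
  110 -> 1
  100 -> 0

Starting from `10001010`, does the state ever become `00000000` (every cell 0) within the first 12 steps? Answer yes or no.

no

10000101
10000011
10000010
10000001
10000001  (fixed point — unchanged through step 12)
step 12 is 10000001, still not uniform 0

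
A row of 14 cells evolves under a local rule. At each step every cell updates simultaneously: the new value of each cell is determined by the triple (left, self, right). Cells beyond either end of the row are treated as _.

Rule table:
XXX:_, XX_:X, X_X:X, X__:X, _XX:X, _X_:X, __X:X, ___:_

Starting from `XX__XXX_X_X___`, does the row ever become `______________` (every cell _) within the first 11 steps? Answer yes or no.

no

step 1: XXXXX_XXXXXX__
step 2: X___XXX____XX_
step 3: XX_XX_XX__XXXX
step 4: XXXXXXXXXXX__X
step 5: X_________XXXX
step 6: XX_______XX__X
step 7: XXX_____XXXXXX
step 8: X_XX___XX____X
step 9: XXXXX_XXXX__XX
step 10: X___XXX__XXXXX
step 11: XX_XX_XXXX___X
step 11 is XX_XX_XXXX___X, still not uniform _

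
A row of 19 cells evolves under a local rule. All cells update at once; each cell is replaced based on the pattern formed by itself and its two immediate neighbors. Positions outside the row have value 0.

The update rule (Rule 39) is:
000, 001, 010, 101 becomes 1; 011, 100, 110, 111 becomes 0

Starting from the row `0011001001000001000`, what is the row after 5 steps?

1111000110110111100

1100011011011111011
0001100100100000100
1110001101101111101
0000110010010000011
1111000110110111100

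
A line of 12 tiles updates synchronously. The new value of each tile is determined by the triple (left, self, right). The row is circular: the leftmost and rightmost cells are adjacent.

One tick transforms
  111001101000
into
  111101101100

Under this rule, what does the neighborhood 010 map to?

At position 8 the neighborhood is 010; the next row has 1 there.

1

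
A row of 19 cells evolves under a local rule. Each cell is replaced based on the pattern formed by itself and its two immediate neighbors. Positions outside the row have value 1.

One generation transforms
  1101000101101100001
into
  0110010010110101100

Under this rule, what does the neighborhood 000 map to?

1

At position 5 the neighborhood is 000; the next row has 1 there.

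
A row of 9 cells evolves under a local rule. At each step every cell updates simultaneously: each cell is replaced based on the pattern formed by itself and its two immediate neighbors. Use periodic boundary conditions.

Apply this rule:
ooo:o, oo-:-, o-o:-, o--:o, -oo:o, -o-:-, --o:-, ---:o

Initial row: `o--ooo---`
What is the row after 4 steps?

step 1: -o-oo-oo-
step 2: ---o--o-o
step 3: oo--o----
step 4: o-o--ooo-

o-o--ooo-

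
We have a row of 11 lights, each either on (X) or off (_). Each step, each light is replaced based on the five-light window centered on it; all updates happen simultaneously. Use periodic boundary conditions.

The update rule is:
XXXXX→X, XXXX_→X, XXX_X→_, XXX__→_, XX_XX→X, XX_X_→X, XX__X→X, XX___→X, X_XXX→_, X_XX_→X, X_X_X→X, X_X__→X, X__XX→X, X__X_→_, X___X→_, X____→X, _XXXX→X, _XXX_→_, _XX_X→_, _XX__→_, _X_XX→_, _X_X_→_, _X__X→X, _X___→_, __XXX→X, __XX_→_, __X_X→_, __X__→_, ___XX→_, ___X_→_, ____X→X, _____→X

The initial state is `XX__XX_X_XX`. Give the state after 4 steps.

step 1: X_XX__XX__X
step 2: _XX_XX__XX_
step 3: X__XX_XX__X
step 4: _XX__XX_XX_

_XX__XX_XX_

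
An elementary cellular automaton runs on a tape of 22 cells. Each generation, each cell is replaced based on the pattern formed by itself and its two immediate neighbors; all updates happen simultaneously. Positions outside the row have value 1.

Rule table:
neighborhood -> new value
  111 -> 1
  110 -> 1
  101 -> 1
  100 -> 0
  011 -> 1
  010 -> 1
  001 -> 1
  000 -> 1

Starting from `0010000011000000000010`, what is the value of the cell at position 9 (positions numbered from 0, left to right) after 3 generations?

generation 1: 0110111111011111111111
generation 2: 1111111111111111111111
generation 3: 1111111111111111111111
position 9 holds 1

1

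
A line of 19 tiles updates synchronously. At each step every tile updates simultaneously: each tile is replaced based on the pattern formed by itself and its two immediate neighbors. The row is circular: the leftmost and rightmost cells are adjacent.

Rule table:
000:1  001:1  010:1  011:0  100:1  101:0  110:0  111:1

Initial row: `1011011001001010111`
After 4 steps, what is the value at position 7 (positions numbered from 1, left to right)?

1

0000000111111010011
1111111011110011100
0111110001101101011
0011101110000001000
position 7 holds 1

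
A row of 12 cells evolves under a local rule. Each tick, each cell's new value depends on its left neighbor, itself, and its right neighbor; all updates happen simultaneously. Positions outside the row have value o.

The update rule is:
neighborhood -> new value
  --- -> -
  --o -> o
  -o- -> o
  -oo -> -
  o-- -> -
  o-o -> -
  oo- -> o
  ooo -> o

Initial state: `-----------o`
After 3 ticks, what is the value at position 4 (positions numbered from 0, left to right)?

tick 1: ----------o-
tick 2: ---------oo-
tick 3: --------o-o-
position 4 holds -

-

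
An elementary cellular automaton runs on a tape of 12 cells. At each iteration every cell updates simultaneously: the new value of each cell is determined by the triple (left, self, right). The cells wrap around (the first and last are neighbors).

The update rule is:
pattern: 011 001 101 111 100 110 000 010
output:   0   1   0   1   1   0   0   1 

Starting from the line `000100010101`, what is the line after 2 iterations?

000100000100

101110110101
000100000100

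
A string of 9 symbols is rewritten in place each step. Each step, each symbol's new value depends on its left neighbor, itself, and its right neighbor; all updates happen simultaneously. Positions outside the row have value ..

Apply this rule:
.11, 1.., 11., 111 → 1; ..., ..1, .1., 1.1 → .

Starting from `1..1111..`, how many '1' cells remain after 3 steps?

6

.1.11111.
...111111
...111111
count of 1: 6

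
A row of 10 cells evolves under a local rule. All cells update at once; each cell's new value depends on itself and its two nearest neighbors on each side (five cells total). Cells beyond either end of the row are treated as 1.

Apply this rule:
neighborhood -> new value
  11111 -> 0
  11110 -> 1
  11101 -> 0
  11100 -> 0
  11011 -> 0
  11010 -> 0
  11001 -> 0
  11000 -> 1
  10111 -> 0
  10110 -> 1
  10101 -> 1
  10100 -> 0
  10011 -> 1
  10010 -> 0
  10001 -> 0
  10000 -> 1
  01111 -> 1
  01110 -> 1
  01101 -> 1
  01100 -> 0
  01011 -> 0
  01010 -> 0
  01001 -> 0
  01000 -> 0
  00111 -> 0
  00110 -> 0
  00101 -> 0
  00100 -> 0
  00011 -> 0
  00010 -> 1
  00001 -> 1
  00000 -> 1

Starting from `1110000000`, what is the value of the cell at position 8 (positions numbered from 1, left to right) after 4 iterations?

0101111110
0100100100
0000000001
1111111100
position 8 holds 1

1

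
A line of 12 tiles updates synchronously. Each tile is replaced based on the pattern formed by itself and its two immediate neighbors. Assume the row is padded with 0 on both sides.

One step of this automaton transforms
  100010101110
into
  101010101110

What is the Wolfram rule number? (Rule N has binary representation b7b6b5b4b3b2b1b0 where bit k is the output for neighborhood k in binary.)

205

position 9: 111 → 1  (bit 7 = 1)
position 10: 110 → 1  (bit 6 = 1)
position 5: 101 → 0  (bit 5 = 0)
position 1: 100 → 0  (bit 4 = 0)
position 8: 011 → 1  (bit 3 = 1)
position 0: 010 → 1  (bit 2 = 1)
position 3: 001 → 0  (bit 1 = 0)
position 2: 000 → 1  (bit 0 = 1)
bits b7..b0 = 11001101 = 205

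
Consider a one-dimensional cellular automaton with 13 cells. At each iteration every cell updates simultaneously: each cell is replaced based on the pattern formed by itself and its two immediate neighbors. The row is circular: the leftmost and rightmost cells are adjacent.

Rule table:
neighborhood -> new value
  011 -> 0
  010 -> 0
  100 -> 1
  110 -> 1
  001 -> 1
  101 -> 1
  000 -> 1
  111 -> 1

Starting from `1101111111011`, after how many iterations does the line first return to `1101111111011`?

1110111111101
1111011111110
0111101111111
1011110111111
1101111011111
1110111101111
1111011110111
1111101111011
1111110111101
1111111011110
0111111101111
1011111110111
1101111111011

13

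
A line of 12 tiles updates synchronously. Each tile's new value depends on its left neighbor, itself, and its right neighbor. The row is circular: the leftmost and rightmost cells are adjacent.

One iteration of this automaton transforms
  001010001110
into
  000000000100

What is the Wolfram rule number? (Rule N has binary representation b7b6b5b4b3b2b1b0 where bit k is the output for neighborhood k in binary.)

position 9: 111 → 1  (bit 7 = 1)
position 10: 110 → 0  (bit 6 = 0)
position 3: 101 → 0  (bit 5 = 0)
position 5: 100 → 0  (bit 4 = 0)
position 8: 011 → 0  (bit 3 = 0)
position 2: 010 → 0  (bit 2 = 0)
position 1: 001 → 0  (bit 1 = 0)
position 0: 000 → 0  (bit 0 = 0)
bits b7..b0 = 10000000 = 128

128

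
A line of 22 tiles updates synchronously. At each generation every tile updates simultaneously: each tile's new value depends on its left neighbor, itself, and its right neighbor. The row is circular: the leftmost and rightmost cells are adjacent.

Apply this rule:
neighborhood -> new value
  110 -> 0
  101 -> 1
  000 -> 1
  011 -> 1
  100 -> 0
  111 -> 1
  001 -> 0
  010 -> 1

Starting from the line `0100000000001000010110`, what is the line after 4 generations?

0101111111101011011100
0111111111011110111001
1111111110111101110001
1111111101111011100101

1111111101111011100101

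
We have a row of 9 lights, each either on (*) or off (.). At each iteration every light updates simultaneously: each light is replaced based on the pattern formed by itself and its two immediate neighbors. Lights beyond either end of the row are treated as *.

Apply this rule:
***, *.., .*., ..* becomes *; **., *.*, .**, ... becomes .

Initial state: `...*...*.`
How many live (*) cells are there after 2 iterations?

1

*.***.**.
...*.....
count of *: 1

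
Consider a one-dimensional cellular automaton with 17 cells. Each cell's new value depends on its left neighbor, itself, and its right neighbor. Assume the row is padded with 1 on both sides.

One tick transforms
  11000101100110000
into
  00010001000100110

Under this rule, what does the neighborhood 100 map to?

At position 2 the neighborhood is 100; the next row has 0 there.

0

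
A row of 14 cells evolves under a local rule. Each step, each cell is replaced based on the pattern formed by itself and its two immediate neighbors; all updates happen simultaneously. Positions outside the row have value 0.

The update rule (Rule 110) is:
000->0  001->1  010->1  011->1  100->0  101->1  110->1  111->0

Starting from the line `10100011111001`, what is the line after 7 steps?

11100110001011
10101110011111
11111010110001
10001111110011
10011000010111
10111000111101
11101001100111

11101001100111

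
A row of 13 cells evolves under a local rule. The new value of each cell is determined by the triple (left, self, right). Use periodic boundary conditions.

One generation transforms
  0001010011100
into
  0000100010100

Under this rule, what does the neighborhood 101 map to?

At position 4 the neighborhood is 101; the next row has 1 there.

1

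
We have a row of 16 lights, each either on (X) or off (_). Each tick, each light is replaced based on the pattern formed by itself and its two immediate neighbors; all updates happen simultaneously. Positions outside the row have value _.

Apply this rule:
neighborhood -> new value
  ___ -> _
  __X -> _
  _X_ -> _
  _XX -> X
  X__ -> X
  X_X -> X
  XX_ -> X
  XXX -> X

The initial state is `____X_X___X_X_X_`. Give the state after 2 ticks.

tick 1: _____X_X___X_X_X
tick 2: ______X_X___X_X_

______X_X___X_X_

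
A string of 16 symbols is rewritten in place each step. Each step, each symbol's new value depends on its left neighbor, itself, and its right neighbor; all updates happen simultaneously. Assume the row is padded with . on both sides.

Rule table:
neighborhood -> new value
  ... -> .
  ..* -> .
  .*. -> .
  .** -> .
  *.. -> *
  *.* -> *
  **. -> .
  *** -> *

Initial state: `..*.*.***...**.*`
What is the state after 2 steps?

....*.*.*.*....*

...*.*.*.*....*.
....*.*.*.*....*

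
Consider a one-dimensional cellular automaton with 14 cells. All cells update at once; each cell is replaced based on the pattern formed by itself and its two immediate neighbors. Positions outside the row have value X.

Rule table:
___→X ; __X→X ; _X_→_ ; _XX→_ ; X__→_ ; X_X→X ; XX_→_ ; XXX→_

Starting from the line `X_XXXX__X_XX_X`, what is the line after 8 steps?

_X_____X_X__X_
X__XXXX_X__X_X
__X____X__X_X_
_X__XXX__X_X_X
X__X____X_X_X_
__X__XXX_X_X_X
_X__X___X_X_X_
X__X__XX_X_X_X

X__X__XX_X_X_X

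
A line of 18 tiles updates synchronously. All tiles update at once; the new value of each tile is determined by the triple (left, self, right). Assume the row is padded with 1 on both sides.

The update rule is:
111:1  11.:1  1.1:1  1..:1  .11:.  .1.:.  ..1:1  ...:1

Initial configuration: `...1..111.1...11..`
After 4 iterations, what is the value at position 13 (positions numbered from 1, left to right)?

iteration 1: 111.11.111.111.111
iteration 2: 1111.11.111.111.11
iteration 3: 11111.11.111.111.1
iteration 4: 111111.11.111.111.
position 13 holds 1

1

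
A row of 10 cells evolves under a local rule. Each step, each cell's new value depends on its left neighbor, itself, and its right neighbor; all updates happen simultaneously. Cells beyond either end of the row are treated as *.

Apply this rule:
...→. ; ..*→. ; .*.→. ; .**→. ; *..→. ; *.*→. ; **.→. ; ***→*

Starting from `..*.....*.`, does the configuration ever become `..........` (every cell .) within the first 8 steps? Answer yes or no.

yes

..........
all cells are . at step 1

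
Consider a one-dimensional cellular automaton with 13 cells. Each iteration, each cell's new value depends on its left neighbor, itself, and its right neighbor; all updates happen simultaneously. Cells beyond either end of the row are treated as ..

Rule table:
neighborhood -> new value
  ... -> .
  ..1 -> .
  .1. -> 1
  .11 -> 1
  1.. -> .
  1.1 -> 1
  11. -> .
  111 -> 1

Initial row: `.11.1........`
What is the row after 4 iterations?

.1.11........
.111.........
.11..........
.1...........

.1...........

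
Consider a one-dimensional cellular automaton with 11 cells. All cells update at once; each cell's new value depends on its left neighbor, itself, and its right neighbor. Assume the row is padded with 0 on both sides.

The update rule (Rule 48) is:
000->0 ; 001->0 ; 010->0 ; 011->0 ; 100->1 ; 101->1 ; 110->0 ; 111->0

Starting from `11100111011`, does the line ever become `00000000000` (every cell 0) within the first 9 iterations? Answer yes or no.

yes

00010000100
00001000010
00000100001
00000010000
00000001000
00000000100
00000000010
00000000001
00000000000
all cells are 0 at iteration 9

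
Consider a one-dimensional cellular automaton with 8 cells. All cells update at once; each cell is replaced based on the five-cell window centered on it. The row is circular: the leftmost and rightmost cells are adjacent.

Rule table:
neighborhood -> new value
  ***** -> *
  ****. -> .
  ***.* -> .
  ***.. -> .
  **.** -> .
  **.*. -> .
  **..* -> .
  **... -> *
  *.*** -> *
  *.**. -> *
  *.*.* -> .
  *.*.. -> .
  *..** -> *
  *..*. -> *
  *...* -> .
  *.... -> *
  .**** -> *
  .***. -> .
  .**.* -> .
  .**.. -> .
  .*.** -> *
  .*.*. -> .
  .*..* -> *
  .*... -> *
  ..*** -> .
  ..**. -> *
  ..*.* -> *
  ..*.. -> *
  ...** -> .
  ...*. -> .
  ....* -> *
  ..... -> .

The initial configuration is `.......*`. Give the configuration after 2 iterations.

**...*.*
..*..***

..*..***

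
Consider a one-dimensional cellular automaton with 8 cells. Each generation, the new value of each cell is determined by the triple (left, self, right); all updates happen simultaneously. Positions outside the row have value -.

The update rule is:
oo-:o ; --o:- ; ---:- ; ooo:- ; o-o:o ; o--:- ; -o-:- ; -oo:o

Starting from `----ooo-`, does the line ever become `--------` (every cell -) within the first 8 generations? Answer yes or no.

yes

----o-o-
-----o--
--------
all cells are - at generation 3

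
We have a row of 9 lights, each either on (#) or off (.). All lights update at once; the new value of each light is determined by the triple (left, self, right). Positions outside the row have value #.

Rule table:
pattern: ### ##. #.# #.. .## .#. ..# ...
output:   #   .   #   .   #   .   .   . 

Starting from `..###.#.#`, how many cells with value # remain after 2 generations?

5

..##.#.##
..#.#.###
count of #: 5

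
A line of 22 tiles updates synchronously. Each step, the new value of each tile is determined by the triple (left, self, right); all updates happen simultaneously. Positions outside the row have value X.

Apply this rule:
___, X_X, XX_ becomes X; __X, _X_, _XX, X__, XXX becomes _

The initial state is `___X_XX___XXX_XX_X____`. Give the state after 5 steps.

step 1: _X__X_X_X___XX_XX__XX_
step 2: X____X_X__X__XX_X___XX
step 3: X_XX__X_______XX__X___
step 4: XX_X____XXXXX__X____X_
step 5: _XX__XX_____X____XX__X

_XX__XX_____X____XX__X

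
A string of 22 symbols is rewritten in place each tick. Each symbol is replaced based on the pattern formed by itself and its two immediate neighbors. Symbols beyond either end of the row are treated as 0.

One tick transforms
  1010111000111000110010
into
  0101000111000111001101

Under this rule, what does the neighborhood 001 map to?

1

At position 9 the neighborhood is 001; the next row has 1 there.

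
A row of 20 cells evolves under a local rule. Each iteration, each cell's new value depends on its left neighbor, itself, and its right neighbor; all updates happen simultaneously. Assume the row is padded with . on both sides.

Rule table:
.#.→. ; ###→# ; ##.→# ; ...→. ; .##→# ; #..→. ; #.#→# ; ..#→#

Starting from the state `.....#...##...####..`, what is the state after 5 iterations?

....#...###..#####..
...#...####.######..
..#...############..
.#...#############..
#...##############..

#...##############..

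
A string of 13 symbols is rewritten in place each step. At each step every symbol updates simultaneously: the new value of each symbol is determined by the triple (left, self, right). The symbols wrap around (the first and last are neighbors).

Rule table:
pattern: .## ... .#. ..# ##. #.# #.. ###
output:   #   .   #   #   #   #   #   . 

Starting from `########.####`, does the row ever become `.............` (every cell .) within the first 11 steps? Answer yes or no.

.......###...
......##.##..
.....#######.
....##.....##
#..####...###
####..##.##..
#..##########
####.........
#..##.......#
######.....##
.....##...##.
step 11 is .....##...##., still not uniform .

no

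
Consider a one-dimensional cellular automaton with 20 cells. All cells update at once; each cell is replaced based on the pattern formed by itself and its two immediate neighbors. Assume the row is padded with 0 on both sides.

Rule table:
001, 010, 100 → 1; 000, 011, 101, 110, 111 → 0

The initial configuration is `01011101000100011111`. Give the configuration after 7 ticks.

11000001101110100000
00100010000000110000
01110111000001001000
10000000100011111100
11000001110100000010
00100010000110000111
01110111001001001000

01110111001001001000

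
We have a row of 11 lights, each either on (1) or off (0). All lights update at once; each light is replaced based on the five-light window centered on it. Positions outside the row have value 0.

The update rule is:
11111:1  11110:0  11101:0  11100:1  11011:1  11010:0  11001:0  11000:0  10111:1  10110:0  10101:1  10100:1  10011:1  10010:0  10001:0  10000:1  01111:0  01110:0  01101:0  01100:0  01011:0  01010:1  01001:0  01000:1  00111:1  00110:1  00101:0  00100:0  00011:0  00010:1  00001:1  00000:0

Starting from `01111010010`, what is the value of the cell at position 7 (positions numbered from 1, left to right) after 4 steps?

01000010001
10111101010
00100001111
11011101001
position 7 holds 0

0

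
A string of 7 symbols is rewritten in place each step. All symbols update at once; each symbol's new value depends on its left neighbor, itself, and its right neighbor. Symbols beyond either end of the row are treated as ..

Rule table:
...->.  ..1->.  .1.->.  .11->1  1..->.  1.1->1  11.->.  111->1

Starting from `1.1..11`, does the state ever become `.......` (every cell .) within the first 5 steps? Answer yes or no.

step 1: .1...1.
step 2: .......
all cells are . at step 2

yes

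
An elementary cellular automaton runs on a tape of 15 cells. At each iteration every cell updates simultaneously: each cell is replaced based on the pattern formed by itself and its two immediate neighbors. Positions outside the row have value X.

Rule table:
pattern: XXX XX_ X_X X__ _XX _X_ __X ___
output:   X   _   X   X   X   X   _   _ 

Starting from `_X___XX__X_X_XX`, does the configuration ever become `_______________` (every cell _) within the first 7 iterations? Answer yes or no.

XXX__X_X_XXXXXX
XX_X_XXXXXXXXXX
X_XXXXXXXXXXXXX
_XXXXXXXXXXXXXX
XXXXXXXXXXXXXXX
XXXXXXXXXXXXXXX  (fixed point — unchanged through iteration 7)
iteration 7 is XXXXXXXXXXXXXXX, still not uniform _

no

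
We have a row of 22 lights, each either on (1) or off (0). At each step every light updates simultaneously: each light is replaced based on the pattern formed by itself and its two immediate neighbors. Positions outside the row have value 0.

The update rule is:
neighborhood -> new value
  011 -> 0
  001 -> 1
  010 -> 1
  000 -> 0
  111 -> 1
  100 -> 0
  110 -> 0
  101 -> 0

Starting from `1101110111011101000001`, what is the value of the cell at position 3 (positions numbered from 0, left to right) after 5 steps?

step 1: 0000100010001001000011
step 2: 0001100110011011000100
step 3: 0010001000100000001100
step 4: 0110011001100000010000
step 5: 1000100010000000110000
position 3 holds 0

0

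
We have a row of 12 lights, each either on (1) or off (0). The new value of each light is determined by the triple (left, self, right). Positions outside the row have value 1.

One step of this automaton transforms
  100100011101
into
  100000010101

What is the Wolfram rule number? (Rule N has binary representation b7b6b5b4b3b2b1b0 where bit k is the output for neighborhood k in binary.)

position 8: 111 → 0  (bit 7 = 0)
position 0: 110 → 1  (bit 6 = 1)
position 10: 101 → 0  (bit 5 = 0)
position 1: 100 → 0  (bit 4 = 0)
position 7: 011 → 1  (bit 3 = 1)
position 3: 010 → 0  (bit 2 = 0)
position 2: 001 → 0  (bit 1 = 0)
position 5: 000 → 0  (bit 0 = 0)
bits b7..b0 = 01001000 = 72

72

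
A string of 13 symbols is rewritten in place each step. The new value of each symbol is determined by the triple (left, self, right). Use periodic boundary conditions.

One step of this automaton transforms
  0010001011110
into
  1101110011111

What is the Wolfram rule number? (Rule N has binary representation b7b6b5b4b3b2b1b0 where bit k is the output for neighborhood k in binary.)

position 9: 111 → 1  (bit 7 = 1)
position 11: 110 → 1  (bit 6 = 1)
position 7: 101 → 0  (bit 5 = 0)
position 3: 100 → 1  (bit 4 = 1)
position 8: 011 → 1  (bit 3 = 1)
position 2: 010 → 0  (bit 2 = 0)
position 1: 001 → 1  (bit 1 = 1)
position 0: 000 → 1  (bit 0 = 1)
bits b7..b0 = 11011011 = 219

219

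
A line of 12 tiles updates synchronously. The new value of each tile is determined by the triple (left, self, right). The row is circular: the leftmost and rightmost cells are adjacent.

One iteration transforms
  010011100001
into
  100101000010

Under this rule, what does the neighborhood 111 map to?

1

At position 5 the neighborhood is 111; the next row has 1 there.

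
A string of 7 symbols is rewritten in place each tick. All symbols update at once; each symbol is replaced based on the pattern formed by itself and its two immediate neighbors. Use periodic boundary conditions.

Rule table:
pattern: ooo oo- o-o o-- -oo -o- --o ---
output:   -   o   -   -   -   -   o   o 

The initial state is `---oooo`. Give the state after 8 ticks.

-oo---o

tick 1: -oo---o
tick 2: --o-oo-
tick 3: oo---o-
tick 4: -o-oo--
tick 5: o---o-o
tick 6: o-oo---
tick 7: ---o-oo
tick 8: -oo---o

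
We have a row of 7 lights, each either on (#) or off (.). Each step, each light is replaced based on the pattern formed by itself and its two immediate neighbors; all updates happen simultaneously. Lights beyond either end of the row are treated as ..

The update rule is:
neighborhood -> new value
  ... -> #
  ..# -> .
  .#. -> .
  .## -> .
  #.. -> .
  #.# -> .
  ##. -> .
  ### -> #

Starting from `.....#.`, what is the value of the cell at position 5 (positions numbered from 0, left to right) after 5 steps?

####...
.##..##
.......
#######
.#####.
position 5 holds #

#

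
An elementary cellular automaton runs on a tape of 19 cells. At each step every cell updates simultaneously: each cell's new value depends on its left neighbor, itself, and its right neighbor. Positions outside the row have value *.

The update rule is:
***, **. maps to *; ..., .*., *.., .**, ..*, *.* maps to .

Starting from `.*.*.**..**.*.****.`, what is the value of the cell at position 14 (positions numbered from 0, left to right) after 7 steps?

.

......*...*....***.
................**.
.................*.
...................
...................  (fixed point — unchanged through step 7)
position 14 holds .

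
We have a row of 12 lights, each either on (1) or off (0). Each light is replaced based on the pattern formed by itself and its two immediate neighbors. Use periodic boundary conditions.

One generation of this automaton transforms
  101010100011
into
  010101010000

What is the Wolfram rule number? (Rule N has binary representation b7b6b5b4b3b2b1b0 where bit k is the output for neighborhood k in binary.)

position 11: 111 → 0  (bit 7 = 0)
position 0: 110 → 0  (bit 6 = 0)
position 1: 101 → 1  (bit 5 = 1)
position 7: 100 → 1  (bit 4 = 1)
position 10: 011 → 0  (bit 3 = 0)
position 2: 010 → 0  (bit 2 = 0)
position 9: 001 → 0  (bit 1 = 0)
position 8: 000 → 0  (bit 0 = 0)
bits b7..b0 = 00110000 = 48

48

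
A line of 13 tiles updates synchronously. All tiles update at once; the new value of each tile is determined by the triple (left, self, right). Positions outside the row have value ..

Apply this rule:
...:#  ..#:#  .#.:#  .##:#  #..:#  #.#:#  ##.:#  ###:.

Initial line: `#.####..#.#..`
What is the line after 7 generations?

###..########
#.####......#
###..########  (repeats generation 1; period 2)
generation 7: ###..########

###..########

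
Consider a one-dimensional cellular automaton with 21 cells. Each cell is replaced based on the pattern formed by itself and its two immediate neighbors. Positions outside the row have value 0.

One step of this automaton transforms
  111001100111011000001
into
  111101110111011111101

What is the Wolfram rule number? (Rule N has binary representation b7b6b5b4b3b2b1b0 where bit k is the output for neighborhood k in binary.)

221

position 1: 111 → 1  (bit 7 = 1)
position 2: 110 → 1  (bit 6 = 1)
position 12: 101 → 0  (bit 5 = 0)
position 3: 100 → 1  (bit 4 = 1)
position 0: 011 → 1  (bit 3 = 1)
position 20: 010 → 1  (bit 2 = 1)
position 4: 001 → 0  (bit 1 = 0)
position 16: 000 → 1  (bit 0 = 1)
bits b7..b0 = 11011101 = 221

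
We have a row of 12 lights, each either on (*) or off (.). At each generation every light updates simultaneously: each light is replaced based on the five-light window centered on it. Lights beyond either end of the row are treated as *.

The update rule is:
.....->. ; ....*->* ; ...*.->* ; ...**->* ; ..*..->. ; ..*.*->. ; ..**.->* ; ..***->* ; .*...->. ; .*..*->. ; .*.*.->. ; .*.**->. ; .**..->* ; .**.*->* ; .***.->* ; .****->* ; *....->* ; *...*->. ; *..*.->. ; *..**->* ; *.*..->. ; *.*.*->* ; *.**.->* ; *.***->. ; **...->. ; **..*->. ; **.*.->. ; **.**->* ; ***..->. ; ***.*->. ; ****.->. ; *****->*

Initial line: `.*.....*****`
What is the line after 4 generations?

.*.*********

generation 1: ...*.*******
generation 2: ..*...******
generation 3: .....*******
generation 4: .*.*********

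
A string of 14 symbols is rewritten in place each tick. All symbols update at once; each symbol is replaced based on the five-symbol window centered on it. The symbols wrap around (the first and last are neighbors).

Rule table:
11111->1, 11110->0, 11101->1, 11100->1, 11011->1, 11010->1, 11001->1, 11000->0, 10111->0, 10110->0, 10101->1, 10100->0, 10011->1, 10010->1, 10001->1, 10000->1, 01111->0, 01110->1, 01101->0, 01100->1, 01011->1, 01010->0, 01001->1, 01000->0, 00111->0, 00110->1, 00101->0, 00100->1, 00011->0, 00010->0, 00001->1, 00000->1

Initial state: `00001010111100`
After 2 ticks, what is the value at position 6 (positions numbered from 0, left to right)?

1

11100011000101
00101011010010
position 6 holds 1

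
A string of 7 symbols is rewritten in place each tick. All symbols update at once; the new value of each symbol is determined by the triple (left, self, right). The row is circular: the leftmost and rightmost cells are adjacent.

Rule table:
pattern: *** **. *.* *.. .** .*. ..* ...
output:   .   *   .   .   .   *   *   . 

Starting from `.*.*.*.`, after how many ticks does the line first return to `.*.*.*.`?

2

tick 1: **.*.*.
tick 2: .*.*.*.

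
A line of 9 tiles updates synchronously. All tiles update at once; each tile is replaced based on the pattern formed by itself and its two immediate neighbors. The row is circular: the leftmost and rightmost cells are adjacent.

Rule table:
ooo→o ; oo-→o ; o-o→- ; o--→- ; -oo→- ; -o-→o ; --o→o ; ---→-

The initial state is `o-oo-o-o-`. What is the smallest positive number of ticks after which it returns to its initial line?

2

tick 1: o--o-o-o-
tick 2: o-oo-o-o-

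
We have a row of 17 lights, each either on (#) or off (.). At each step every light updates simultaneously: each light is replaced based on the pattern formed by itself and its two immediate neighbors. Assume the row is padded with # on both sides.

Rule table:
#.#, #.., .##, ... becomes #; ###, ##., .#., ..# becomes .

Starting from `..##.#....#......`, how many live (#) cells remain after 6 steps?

#.#.#.###..#####.
.#.#.##..#.#....#
#.#.##.#..#.###.#
.#.##.#.#..##..##
#.##.#.#.#.#.#.#.
.##.#.#.#.#.#.#.#
count of #: 9

9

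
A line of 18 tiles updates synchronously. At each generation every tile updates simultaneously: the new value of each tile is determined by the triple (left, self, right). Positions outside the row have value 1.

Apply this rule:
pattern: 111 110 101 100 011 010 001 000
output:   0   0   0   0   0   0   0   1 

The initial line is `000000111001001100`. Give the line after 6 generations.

generation 1: 011110000000000000
generation 2: 000000111111111110
generation 3: 011110000000000000  (repeats generation 1; period 2)
generation 6: 000000111111111110

000000111111111110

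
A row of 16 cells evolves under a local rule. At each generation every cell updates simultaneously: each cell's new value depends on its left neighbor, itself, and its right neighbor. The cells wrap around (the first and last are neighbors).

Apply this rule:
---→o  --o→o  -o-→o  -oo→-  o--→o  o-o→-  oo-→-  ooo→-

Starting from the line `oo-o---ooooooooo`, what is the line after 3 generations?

---oooo---------

---oooo---------
ooo----ooooooooo
---oooo---------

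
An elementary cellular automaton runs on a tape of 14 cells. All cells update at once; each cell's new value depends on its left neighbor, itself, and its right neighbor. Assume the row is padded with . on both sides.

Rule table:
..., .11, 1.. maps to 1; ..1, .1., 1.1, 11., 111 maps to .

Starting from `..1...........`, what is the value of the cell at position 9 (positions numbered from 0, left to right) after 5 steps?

1..11111111111
.1.1..........
....1111111111
111.1.........
1....111111111
position 9 holds 1

1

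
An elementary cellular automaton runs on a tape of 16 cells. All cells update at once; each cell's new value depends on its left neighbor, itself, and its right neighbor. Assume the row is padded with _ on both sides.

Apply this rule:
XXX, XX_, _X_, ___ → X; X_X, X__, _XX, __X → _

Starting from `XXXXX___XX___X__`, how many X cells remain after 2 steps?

8

_XXXX_X__X_X_X_X
__XXX_X__X_X_X_X
count of X: 8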